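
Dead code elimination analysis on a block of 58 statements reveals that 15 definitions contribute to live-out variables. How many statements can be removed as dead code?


Dead code = total statements - live definitions
= 58 - 15 = 43

43


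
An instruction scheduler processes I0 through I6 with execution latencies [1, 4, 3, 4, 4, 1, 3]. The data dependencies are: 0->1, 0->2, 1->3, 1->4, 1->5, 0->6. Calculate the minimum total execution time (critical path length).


Compute longest path through dependency graph: dist(Ik) = max over predecessors of dist + latency(Ik).
dist(I0) = latency 1 = 1
dist(I1) = dist(I0) + 4 = 1 + 4 = 5
dist(I2) = dist(I0) + 3 = 1 + 3 = 4
dist(I3) = dist(I1) + 4 = 5 + 4 = 9
dist(I4) = dist(I1) + 4 = 5 + 4 = 9
dist(I5) = dist(I1) + 1 = 5 + 1 = 6
dist(I6) = dist(I0) + 3 = 1 + 3 = 4
Critical path = max dist = 9

9


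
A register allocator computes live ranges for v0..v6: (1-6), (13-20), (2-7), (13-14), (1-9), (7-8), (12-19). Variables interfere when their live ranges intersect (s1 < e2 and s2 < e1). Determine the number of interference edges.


Check all pairs for overlapping intervals.
Two intervals (s1,e1) and (s2,e2) overlap if s1 < e2 and s2 < e1.
v0 (1-6) vs v1..v6: overlaps v2, v4 -> 2
v1 (13-20) vs v2..v6: overlaps v3, v6 -> 2
v2 (2-7) vs v3..v6: overlaps v4 -> 1
v3 (13-14) vs v4..v6: overlaps v6 -> 1
v4 (1-9) vs v5..v6: overlaps v5 -> 1
v5 (7-8) vs v6: overlaps none -> 0
Total overlapping pairs = 2 + 2 + 1 + 1 + 1 + 0 = 7

7


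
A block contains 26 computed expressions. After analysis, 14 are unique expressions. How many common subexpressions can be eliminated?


CSE count = total expressions - unique expressions
= 26 - 14 = 12

12


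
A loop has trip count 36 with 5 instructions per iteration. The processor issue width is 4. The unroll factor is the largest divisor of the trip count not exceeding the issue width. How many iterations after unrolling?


Largest divisor of 36 <= 4 is 4
New iterations = 36 / 4 = 9

9


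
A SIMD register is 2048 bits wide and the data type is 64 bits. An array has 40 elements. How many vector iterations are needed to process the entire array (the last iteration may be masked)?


Width = 2048 / 64 = 32 elements per vector op
Iterations = ceil(40 / 32) = 2

2


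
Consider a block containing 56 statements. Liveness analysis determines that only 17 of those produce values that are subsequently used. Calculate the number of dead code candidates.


Dead code = total statements - live definitions
= 56 - 17 = 39

39


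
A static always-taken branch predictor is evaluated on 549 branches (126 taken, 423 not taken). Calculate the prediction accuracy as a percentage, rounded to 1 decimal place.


Predictor: always-taken
Correct predictions = 126
Accuracy = 126 / 549 * 100 = 23.0%

23.0


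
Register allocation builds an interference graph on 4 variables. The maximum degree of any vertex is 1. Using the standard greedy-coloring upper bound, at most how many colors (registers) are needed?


Greedy coloring never needs more than (max_degree + 1) colors: when coloring a vertex, at most max_degree neighbors are already colored.
Upper bound = 1 + 1 = 2

2


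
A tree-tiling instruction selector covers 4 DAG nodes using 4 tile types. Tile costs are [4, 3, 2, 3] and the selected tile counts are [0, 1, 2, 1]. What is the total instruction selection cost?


Total cost = sum(count_i * cost_i)
= 0*4 + 1*3 + 2*2 + 1*3
= 10

10


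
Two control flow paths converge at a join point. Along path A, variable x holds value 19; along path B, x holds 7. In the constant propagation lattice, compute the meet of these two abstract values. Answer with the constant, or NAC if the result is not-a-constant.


Meet operation: if both paths give the same constant, result is that constant; if they differ, result is NAC (not-a-constant).
Path A: 19, Path B: 7 -> differ
Result: not-a-constant -> NAC

NAC


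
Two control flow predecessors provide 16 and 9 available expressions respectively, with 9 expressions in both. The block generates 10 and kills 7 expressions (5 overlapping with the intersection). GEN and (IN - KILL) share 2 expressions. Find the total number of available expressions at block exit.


IN = intersection of predecessors = 9
IN - KILL = 9 - 5 = 4
|OUT| = |GEN| + |IN - KILL| - |GEN ∩ (IN - KILL)| = 10 + 4 - 2 = 12

12


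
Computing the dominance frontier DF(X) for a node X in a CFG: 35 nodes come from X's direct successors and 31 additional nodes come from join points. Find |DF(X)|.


DF(X) = direct successor contributions + join point contributions
= 35 + 31 = 66

66


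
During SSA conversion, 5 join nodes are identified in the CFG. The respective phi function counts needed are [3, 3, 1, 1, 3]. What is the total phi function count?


Total phi functions = sum of phi functions at each join node
= 3 + 3 + 1 + 1 + 3 = 11

11


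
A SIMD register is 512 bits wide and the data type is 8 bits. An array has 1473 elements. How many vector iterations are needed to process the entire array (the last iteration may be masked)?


Width = 512 / 8 = 64 elements per vector op
Iterations = ceil(1473 / 64) = 24

24


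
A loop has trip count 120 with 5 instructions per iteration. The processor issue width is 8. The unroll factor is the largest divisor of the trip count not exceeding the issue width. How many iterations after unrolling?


Largest divisor of 120 <= 8 is 8
New iterations = 120 / 8 = 15

15


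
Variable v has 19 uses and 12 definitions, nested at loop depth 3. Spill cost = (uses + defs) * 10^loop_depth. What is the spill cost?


uses + defs = 19 + 12 = 31
10^3 = 1000
Spill cost = 31 * 1000 = 31000

31000


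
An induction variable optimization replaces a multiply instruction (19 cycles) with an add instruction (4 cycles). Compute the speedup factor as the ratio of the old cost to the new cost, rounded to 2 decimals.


Ratio = mult_cost / add_cost = 19 / 4 = 4.75

4.75


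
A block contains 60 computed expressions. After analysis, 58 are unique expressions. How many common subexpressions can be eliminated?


CSE count = total expressions - unique expressions
= 60 - 58 = 2

2


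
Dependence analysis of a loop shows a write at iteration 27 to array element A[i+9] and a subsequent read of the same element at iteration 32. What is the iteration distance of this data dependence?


Distance = read iteration - write iteration
= 32 - 27 = 5

5


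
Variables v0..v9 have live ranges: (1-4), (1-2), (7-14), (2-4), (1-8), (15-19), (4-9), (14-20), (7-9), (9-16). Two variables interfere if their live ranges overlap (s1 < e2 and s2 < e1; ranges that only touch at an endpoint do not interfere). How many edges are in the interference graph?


Check all pairs for overlapping intervals.
Two intervals (s1,e1) and (s2,e2) overlap if s1 < e2 and s2 < e1.
v0 (1-4) vs v1..v9: overlaps v1, v3, v4 -> 3
v1 (1-2) vs v2..v9: overlaps v4 -> 1
v2 (7-14) vs v3..v9: overlaps v4, v6, v8, v9 -> 4
v3 (2-4) vs v4..v9: overlaps v4 -> 1
v4 (1-8) vs v5..v9: overlaps v6, v8 -> 2
v5 (15-19) vs v6..v9: overlaps v7, v9 -> 2
v6 (4-9) vs v7..v9: overlaps v8 -> 1
v7 (14-20) vs v8..v9: overlaps v9 -> 1
v8 (7-9) vs v9: overlaps none -> 0
Total overlapping pairs = 3 + 1 + 4 + 1 + 2 + 2 + 1 + 1 + 0 = 15

15


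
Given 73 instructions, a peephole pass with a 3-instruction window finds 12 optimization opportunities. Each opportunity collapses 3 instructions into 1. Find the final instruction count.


Each match removes 2 instructions.
Total removed = 12 * 2 = 24
Remaining = 73 - 24 = 49

49


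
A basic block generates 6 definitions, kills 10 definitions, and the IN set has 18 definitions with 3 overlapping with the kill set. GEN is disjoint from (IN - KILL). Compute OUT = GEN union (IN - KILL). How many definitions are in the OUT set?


IN - KILL: 18 - 3 = 15 surviving definitions
OUT = GEN + surviving = 6 + 15 = 21

21


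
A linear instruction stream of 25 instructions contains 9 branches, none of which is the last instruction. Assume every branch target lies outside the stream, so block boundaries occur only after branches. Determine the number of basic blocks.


With no in-sequence branch targets, the leaders are the first instruction plus the instruction after each branch.
Number of basic blocks = branches + 1
= 9 + 1 = 10

10


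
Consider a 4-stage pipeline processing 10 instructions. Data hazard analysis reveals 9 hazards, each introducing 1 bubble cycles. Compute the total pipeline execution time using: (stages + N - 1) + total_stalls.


Base cycles = 4 + 10 - 1 = 13
Total stalls = 9 * 1 = 9
Total = 13 + 9 = 22

22


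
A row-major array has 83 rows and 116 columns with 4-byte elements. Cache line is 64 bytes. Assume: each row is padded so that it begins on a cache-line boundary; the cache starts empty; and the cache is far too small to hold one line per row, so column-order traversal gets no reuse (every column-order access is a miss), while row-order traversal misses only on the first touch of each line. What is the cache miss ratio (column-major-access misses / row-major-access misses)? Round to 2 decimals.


Each row occupies 116 * 4 = 464 bytes and starts on a line boundary, so it spans ceil(464 / 64) = 8 cache lines.
Row-major traversal misses (one per line touched): 83 * ceil(116 * 4 / 64) = 664
Column-major traversal misses (no reuse, every access misses): 83 * 116 = 9628
Ratio = 9628 / 664 = 14.5

14.5


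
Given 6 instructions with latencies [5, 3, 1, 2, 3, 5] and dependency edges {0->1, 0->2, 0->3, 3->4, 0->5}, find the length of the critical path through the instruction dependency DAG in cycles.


Compute longest path through dependency graph: dist(Ik) = max over predecessors of dist + latency(Ik).
dist(I0) = latency 5 = 5
dist(I1) = dist(I0) + 3 = 5 + 3 = 8
dist(I2) = dist(I0) + 1 = 5 + 1 = 6
dist(I3) = dist(I0) + 2 = 5 + 2 = 7
dist(I4) = dist(I3) + 3 = 7 + 3 = 10
dist(I5) = dist(I0) + 5 = 5 + 5 = 10
Critical path = max dist = 10

10


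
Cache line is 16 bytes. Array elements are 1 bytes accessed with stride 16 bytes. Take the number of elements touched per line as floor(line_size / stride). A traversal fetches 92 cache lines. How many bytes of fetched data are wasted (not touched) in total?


Elements per line = floor(16 / 16) = 1
Bytes used per line = 1 * 1 = 1
Wasted per line = 16 - 1 = 15
Total wasted = 15 * 92 = 1380

1380


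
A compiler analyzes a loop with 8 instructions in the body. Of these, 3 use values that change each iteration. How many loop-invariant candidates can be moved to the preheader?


Invariant candidates = total - loop-dependent
= 8 - 3 = 5

5


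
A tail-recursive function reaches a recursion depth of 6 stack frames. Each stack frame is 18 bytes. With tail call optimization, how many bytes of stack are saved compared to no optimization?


Without TCO: 6 * 18 = 108 bytes
With TCO: reuse 1 frame = 18 bytes
Savings = 108 - 18 = 90

90


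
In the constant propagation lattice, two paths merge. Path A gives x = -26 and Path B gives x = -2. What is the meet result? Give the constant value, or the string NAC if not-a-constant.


Meet operation: if both paths give the same constant, result is that constant; if they differ, result is NAC (not-a-constant).
Path A: -26, Path B: -2 -> differ
Result: not-a-constant -> NAC

NAC


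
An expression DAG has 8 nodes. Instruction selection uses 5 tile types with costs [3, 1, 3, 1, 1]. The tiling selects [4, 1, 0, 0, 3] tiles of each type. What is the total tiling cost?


Total cost = sum(count_i * cost_i)
= 4*3 + 1*1 + 0*3 + 0*1 + 3*1
= 16

16


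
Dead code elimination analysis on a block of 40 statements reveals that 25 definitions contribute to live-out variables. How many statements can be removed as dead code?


Dead code = total statements - live definitions
= 40 - 25 = 15

15


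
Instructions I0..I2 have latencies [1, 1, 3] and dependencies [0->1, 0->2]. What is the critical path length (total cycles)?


Compute longest path through dependency graph: dist(Ik) = max over predecessors of dist + latency(Ik).
dist(I0) = latency 1 = 1
dist(I1) = dist(I0) + 1 = 1 + 1 = 2
dist(I2) = dist(I0) + 3 = 1 + 3 = 4
Critical path = max dist = 4

4


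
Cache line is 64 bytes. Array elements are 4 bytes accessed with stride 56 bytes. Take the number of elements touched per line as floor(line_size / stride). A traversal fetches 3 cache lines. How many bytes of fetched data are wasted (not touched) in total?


Elements per line = floor(64 / 56) = 1
Bytes used per line = 1 * 4 = 4
Wasted per line = 64 - 4 = 60
Total wasted = 60 * 3 = 180

180


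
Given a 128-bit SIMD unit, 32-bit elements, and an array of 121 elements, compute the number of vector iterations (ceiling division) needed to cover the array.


Width = 128 / 32 = 4 elements per vector op
Iterations = ceil(121 / 4) = 31

31


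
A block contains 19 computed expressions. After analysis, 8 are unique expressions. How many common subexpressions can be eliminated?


CSE count = total expressions - unique expressions
= 19 - 8 = 11

11


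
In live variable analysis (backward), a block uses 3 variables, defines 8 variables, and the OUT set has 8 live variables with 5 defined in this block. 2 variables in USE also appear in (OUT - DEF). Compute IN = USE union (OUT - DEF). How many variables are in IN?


OUT - DEF: 8 - 5 = 3
|IN| = |USE| + |OUT - DEF| - |USE ∩ (OUT - DEF)| = 3 + 3 - 2 = 4

4


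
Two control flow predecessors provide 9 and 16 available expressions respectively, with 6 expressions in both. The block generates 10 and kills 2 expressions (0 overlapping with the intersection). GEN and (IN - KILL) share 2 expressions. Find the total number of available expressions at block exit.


IN = intersection of predecessors = 6
IN - KILL = 6 - 0 = 6
|OUT| = |GEN| + |IN - KILL| - |GEN ∩ (IN - KILL)| = 10 + 6 - 2 = 14

14


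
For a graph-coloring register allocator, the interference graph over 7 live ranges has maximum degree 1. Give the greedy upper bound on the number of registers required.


Greedy coloring never needs more than (max_degree + 1) colors: when coloring a vertex, at most max_degree neighbors are already colored.
Upper bound = 1 + 1 = 2

2


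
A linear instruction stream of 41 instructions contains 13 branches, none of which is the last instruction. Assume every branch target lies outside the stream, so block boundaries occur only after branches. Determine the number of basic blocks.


With no in-sequence branch targets, the leaders are the first instruction plus the instruction after each branch.
Number of basic blocks = branches + 1
= 13 + 1 = 14

14


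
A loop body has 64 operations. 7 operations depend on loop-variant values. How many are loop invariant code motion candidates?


Invariant candidates = total - loop-dependent
= 64 - 7 = 57

57


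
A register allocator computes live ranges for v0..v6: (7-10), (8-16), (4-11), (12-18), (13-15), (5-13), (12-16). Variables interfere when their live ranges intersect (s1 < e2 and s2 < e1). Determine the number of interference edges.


Check all pairs for overlapping intervals.
Two intervals (s1,e1) and (s2,e2) overlap if s1 < e2 and s2 < e1.
v0 (7-10) vs v1..v6: overlaps v1, v2, v5 -> 3
v1 (8-16) vs v2..v6: overlaps v2, v3, v4, v5, v6 -> 5
v2 (4-11) vs v3..v6: overlaps v5 -> 1
v3 (12-18) vs v4..v6: overlaps v4, v5, v6 -> 3
v4 (13-15) vs v5..v6: overlaps v6 -> 1
v5 (5-13) vs v6: overlaps v6 -> 1
Total overlapping pairs = 3 + 5 + 1 + 3 + 1 + 1 = 14

14


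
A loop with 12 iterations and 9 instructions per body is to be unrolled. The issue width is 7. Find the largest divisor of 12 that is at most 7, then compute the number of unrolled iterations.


Largest divisor of 12 <= 7 is 6
New iterations = 12 / 6 = 2

2


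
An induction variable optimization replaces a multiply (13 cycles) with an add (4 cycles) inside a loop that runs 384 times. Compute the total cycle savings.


Per-iteration saving = 13 - 4 = 9
Total saved = 384 * 9 = 3456

3456


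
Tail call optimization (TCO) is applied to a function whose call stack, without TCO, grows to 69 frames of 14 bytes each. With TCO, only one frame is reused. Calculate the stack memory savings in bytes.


Without TCO: 69 * 14 = 966 bytes
With TCO: reuse 1 frame = 14 bytes
Savings = 966 - 14 = 952

952


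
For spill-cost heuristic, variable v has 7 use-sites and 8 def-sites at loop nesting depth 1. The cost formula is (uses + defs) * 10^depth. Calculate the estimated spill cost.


uses + defs = 7 + 8 = 15
10^1 = 10
Spill cost = 15 * 10 = 150

150


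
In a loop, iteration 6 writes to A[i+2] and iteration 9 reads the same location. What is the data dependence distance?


Distance = read iteration - write iteration
= 9 - 6 = 3

3


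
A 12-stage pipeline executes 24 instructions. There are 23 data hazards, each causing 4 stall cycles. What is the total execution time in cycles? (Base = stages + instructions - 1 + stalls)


Base cycles = 12 + 24 - 1 = 35
Total stalls = 23 * 4 = 92
Total = 35 + 92 = 127

127


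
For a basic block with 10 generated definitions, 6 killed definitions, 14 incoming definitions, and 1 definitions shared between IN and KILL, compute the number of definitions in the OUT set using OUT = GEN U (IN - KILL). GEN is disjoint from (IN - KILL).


IN - KILL: 14 - 1 = 13 surviving definitions
OUT = GEN + surviving = 10 + 13 = 23

23


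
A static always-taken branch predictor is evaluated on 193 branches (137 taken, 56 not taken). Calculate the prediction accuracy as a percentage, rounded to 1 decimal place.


Predictor: always-taken
Correct predictions = 137
Accuracy = 137 / 193 * 100 = 71.0%

71.0


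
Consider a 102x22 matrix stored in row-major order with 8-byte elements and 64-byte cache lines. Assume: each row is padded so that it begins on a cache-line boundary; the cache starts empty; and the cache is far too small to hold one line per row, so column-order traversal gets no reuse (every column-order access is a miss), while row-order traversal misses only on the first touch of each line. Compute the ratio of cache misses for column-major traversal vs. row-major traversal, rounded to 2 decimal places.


Each row occupies 22 * 8 = 176 bytes and starts on a line boundary, so it spans ceil(176 / 64) = 3 cache lines.
Row-major traversal misses (one per line touched): 102 * ceil(22 * 8 / 64) = 306
Column-major traversal misses (no reuse, every access misses): 102 * 22 = 2244
Ratio = 2244 / 306 = 7.33

7.33


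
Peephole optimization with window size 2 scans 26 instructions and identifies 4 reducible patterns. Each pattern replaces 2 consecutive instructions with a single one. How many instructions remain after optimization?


Each match removes 1 instructions.
Total removed = 4 * 1 = 4
Remaining = 26 - 4 = 22

22


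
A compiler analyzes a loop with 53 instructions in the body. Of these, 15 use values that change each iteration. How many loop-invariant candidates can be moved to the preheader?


Invariant candidates = total - loop-dependent
= 53 - 15 = 38

38


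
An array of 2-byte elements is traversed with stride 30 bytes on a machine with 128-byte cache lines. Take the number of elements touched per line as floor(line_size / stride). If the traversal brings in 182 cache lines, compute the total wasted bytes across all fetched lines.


Elements per line = floor(128 / 30) = 4
Bytes used per line = 4 * 2 = 8
Wasted per line = 128 - 8 = 120
Total wasted = 120 * 182 = 21840

21840


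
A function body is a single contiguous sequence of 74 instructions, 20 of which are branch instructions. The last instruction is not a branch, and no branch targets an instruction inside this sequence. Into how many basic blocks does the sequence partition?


With no in-sequence branch targets, the leaders are the first instruction plus the instruction after each branch.
Number of basic blocks = branches + 1
= 20 + 1 = 21

21


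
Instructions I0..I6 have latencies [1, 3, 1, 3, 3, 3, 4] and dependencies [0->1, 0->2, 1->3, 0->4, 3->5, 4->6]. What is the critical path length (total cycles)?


Compute longest path through dependency graph: dist(Ik) = max over predecessors of dist + latency(Ik).
dist(I0) = latency 1 = 1
dist(I1) = dist(I0) + 3 = 1 + 3 = 4
dist(I2) = dist(I0) + 1 = 1 + 1 = 2
dist(I3) = dist(I1) + 3 = 4 + 3 = 7
dist(I4) = dist(I0) + 3 = 1 + 3 = 4
dist(I5) = dist(I3) + 3 = 7 + 3 = 10
dist(I6) = dist(I4) + 4 = 4 + 4 = 8
Critical path = max dist = 10

10


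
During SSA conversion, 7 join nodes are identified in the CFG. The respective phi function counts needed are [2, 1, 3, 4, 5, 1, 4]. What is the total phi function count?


Total phi functions = sum of phi functions at each join node
= 2 + 1 + 3 + 4 + 5 + 1 + 4 = 20

20


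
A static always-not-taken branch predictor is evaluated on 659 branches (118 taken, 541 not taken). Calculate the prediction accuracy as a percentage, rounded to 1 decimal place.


Predictor: always-not-taken
Correct predictions = 541
Accuracy = 541 / 659 * 100 = 82.1%

82.1


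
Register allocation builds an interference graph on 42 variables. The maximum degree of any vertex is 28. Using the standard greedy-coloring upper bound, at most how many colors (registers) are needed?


Greedy coloring never needs more than (max_degree + 1) colors: when coloring a vertex, at most max_degree neighbors are already colored.
Upper bound = 28 + 1 = 29

29


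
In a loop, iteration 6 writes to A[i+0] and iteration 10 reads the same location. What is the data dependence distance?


Distance = read iteration - write iteration
= 10 - 6 = 4

4


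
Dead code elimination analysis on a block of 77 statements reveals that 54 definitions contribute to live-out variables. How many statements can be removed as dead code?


Dead code = total statements - live definitions
= 77 - 54 = 23

23


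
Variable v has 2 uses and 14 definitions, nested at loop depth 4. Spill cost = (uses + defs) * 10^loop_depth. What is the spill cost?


uses + defs = 2 + 14 = 16
10^4 = 10000
Spill cost = 16 * 10000 = 160000

160000


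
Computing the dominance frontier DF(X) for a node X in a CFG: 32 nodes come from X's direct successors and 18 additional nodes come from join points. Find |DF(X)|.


DF(X) = direct successor contributions + join point contributions
= 32 + 18 = 50

50


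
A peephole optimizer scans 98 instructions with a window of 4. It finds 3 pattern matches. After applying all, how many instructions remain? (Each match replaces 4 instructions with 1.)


Each match removes 3 instructions.
Total removed = 3 * 3 = 9
Remaining = 98 - 9 = 89

89


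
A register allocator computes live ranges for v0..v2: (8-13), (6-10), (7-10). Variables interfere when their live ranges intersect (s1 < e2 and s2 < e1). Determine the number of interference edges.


Check all pairs for overlapping intervals.
Two intervals (s1,e1) and (s2,e2) overlap if s1 < e2 and s2 < e1.
v0 (8-13) vs v1..v2: overlaps v1, v2 -> 2
v1 (6-10) vs v2: overlaps v2 -> 1
Total overlapping pairs = 2 + 1 = 3

3


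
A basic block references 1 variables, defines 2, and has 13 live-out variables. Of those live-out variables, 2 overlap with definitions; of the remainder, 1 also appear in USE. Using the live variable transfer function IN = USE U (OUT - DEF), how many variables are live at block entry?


OUT - DEF: 13 - 2 = 11
|IN| = |USE| + |OUT - DEF| - |USE ∩ (OUT - DEF)| = 1 + 11 - 1 = 11

11


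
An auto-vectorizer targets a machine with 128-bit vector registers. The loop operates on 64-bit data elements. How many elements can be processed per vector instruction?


Width = SIMD bits / data type bits
= 128 / 64 = 2

2


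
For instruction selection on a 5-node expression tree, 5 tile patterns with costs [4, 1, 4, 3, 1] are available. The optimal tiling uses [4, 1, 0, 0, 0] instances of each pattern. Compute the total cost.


Total cost = sum(count_i * cost_i)
= 4*4 + 1*1 + 0*4 + 0*3 + 0*1
= 17

17


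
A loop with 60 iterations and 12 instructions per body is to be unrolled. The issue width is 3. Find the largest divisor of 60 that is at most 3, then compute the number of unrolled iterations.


Largest divisor of 60 <= 3 is 3
New iterations = 60 / 3 = 20

20


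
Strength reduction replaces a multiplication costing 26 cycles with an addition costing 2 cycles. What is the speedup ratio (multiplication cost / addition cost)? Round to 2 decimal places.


Ratio = mult_cost / add_cost = 26 / 2 = 13.0

13.0


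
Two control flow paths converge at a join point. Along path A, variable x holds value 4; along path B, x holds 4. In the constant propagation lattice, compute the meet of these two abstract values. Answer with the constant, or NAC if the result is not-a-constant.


Meet operation: if both paths give the same constant, result is that constant; if they differ, result is NAC (not-a-constant).
Path A: 4, Path B: 4 -> equal
Result: constant -> 4

4


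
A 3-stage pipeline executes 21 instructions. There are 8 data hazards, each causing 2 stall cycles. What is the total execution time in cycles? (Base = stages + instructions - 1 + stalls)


Base cycles = 3 + 21 - 1 = 23
Total stalls = 8 * 2 = 16
Total = 23 + 16 = 39

39


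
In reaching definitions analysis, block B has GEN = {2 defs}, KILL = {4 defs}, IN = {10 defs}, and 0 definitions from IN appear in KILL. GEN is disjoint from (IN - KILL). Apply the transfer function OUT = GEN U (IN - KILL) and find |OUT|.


IN - KILL: 10 - 0 = 10 surviving definitions
OUT = GEN + surviving = 2 + 10 = 12

12


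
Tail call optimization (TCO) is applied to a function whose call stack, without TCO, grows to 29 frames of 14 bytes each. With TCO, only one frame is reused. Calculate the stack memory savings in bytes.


Without TCO: 29 * 14 = 406 bytes
With TCO: reuse 1 frame = 14 bytes
Savings = 406 - 14 = 392

392


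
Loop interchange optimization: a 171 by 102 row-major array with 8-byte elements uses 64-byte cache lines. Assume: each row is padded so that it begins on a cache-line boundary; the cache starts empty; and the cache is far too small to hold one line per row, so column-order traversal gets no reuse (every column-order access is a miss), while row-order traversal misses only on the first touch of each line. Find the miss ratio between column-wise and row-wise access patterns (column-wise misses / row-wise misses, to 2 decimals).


Each row occupies 102 * 8 = 816 bytes and starts on a line boundary, so it spans ceil(816 / 64) = 13 cache lines.
Row-major traversal misses (one per line touched): 171 * ceil(102 * 8 / 64) = 2223
Column-major traversal misses (no reuse, every access misses): 171 * 102 = 17442
Ratio = 17442 / 2223 = 7.85

7.85


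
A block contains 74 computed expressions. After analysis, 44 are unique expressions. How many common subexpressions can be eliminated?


CSE count = total expressions - unique expressions
= 74 - 44 = 30

30


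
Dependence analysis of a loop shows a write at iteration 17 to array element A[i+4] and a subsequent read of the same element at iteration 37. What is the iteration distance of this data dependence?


Distance = read iteration - write iteration
= 37 - 17 = 20

20


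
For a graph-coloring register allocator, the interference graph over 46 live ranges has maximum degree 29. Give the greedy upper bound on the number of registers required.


Greedy coloring never needs more than (max_degree + 1) colors: when coloring a vertex, at most max_degree neighbors are already colored.
Upper bound = 29 + 1 = 30

30


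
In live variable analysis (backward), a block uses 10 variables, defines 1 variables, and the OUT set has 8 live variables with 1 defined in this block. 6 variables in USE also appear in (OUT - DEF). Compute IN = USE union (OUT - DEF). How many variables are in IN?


OUT - DEF: 8 - 1 = 7
|IN| = |USE| + |OUT - DEF| - |USE ∩ (OUT - DEF)| = 10 + 7 - 6 = 11

11


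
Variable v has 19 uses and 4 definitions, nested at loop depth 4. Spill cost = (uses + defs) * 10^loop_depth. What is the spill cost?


uses + defs = 19 + 4 = 23
10^4 = 10000
Spill cost = 23 * 10000 = 230000

230000


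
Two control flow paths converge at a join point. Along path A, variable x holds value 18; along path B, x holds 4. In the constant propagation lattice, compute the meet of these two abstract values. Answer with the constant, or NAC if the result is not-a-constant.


Meet operation: if both paths give the same constant, result is that constant; if they differ, result is NAC (not-a-constant).
Path A: 18, Path B: 4 -> differ
Result: not-a-constant -> NAC

NAC


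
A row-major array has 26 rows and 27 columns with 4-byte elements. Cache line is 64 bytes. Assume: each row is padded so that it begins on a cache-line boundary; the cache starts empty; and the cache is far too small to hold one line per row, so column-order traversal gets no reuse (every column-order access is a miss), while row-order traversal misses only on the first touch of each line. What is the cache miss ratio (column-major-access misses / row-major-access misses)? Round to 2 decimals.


Each row occupies 27 * 4 = 108 bytes and starts on a line boundary, so it spans ceil(108 / 64) = 2 cache lines.
Row-major traversal misses (one per line touched): 26 * ceil(27 * 4 / 64) = 52
Column-major traversal misses (no reuse, every access misses): 26 * 27 = 702
Ratio = 702 / 52 = 13.5

13.5


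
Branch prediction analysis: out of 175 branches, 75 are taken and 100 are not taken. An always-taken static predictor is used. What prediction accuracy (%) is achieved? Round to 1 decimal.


Predictor: always-taken
Correct predictions = 75
Accuracy = 75 / 175 * 100 = 42.9%

42.9


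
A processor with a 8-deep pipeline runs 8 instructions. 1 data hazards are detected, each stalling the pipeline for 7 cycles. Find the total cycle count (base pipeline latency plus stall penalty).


Base cycles = 8 + 8 - 1 = 15
Total stalls = 1 * 7 = 7
Total = 15 + 7 = 22

22


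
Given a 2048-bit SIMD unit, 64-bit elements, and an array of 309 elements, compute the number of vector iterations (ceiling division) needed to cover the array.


Width = 2048 / 64 = 32 elements per vector op
Iterations = ceil(309 / 32) = 10

10


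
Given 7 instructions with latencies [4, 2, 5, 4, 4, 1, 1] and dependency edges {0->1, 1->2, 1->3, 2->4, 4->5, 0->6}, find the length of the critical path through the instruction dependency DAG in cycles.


Compute longest path through dependency graph: dist(Ik) = max over predecessors of dist + latency(Ik).
dist(I0) = latency 4 = 4
dist(I1) = dist(I0) + 2 = 4 + 2 = 6
dist(I2) = dist(I1) + 5 = 6 + 5 = 11
dist(I3) = dist(I1) + 4 = 6 + 4 = 10
dist(I4) = dist(I2) + 4 = 11 + 4 = 15
dist(I5) = dist(I4) + 1 = 15 + 1 = 16
dist(I6) = dist(I0) + 1 = 4 + 1 = 5
Critical path = max dist = 16

16


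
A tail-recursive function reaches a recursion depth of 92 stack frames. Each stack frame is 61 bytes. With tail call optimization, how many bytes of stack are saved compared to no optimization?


Without TCO: 92 * 61 = 5612 bytes
With TCO: reuse 1 frame = 61 bytes
Savings = 5612 - 61 = 5551

5551


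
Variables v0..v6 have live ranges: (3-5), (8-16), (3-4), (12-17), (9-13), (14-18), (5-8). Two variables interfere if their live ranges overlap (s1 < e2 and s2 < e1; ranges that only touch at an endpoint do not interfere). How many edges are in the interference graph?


Check all pairs for overlapping intervals.
Two intervals (s1,e1) and (s2,e2) overlap if s1 < e2 and s2 < e1.
v0 (3-5) vs v1..v6: overlaps v2 -> 1
v1 (8-16) vs v2..v6: overlaps v3, v4, v5 -> 3
v2 (3-4) vs v3..v6: overlaps none -> 0
v3 (12-17) vs v4..v6: overlaps v4, v5 -> 2
v4 (9-13) vs v5..v6: overlaps none -> 0
v5 (14-18) vs v6: overlaps none -> 0
Total overlapping pairs = 1 + 3 + 0 + 2 + 0 + 0 = 6

6


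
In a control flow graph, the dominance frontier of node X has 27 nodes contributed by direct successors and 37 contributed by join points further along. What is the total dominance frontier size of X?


DF(X) = direct successor contributions + join point contributions
= 27 + 37 = 64

64


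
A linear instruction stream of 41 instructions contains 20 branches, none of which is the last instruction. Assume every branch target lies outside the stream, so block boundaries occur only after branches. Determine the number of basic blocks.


With no in-sequence branch targets, the leaders are the first instruction plus the instruction after each branch.
Number of basic blocks = branches + 1
= 20 + 1 = 21

21


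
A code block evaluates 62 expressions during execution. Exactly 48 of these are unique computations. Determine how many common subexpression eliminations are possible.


CSE count = total expressions - unique expressions
= 62 - 48 = 14

14


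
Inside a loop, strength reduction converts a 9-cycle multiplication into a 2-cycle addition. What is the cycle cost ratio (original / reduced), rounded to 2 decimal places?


Ratio = mult_cost / add_cost = 9 / 2 = 4.5

4.5


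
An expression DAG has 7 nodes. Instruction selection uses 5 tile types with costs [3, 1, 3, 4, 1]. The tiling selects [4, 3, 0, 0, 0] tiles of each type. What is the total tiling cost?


Total cost = sum(count_i * cost_i)
= 4*3 + 3*1 + 0*3 + 0*4 + 0*1
= 15

15


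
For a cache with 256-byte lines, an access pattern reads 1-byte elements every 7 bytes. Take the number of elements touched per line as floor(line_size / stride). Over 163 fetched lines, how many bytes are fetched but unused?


Elements per line = floor(256 / 7) = 36
Bytes used per line = 36 * 1 = 36
Wasted per line = 256 - 36 = 220
Total wasted = 220 * 163 = 35860

35860


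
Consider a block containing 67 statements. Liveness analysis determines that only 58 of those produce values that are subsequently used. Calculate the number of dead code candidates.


Dead code = total statements - live definitions
= 67 - 58 = 9

9


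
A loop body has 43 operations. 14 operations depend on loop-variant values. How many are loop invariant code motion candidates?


Invariant candidates = total - loop-dependent
= 43 - 14 = 29

29


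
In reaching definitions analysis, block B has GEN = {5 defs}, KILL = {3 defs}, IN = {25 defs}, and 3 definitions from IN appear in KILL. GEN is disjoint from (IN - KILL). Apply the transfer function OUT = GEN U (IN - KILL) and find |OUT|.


IN - KILL: 25 - 3 = 22 surviving definitions
OUT = GEN + surviving = 5 + 22 = 27

27


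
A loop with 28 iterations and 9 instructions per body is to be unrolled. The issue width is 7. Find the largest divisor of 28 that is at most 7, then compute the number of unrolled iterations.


Largest divisor of 28 <= 7 is 7
New iterations = 28 / 7 = 4

4


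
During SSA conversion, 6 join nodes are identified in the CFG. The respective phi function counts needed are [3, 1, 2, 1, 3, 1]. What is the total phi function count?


Total phi functions = sum of phi functions at each join node
= 3 + 1 + 2 + 1 + 3 + 1 = 11

11


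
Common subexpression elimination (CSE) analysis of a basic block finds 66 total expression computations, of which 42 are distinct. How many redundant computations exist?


CSE count = total expressions - unique expressions
= 66 - 42 = 24

24


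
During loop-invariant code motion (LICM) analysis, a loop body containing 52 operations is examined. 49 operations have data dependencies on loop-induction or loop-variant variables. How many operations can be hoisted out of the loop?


Invariant candidates = total - loop-dependent
= 52 - 49 = 3

3


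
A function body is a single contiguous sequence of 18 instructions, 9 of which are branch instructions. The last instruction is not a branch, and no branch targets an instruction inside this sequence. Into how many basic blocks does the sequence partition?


With no in-sequence branch targets, the leaders are the first instruction plus the instruction after each branch.
Number of basic blocks = branches + 1
= 9 + 1 = 10

10


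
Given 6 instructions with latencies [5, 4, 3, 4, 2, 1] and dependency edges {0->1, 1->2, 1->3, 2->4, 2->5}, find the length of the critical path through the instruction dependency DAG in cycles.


Compute longest path through dependency graph: dist(Ik) = max over predecessors of dist + latency(Ik).
dist(I0) = latency 5 = 5
dist(I1) = dist(I0) + 4 = 5 + 4 = 9
dist(I2) = dist(I1) + 3 = 9 + 3 = 12
dist(I3) = dist(I1) + 4 = 9 + 4 = 13
dist(I4) = dist(I2) + 2 = 12 + 2 = 14
dist(I5) = dist(I2) + 1 = 12 + 1 = 13
Critical path = max dist = 14

14


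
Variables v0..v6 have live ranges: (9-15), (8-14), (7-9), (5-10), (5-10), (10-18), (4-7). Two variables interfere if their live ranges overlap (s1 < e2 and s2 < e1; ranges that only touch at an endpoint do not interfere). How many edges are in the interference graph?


Check all pairs for overlapping intervals.
Two intervals (s1,e1) and (s2,e2) overlap if s1 < e2 and s2 < e1.
v0 (9-15) vs v1..v6: overlaps v1, v3, v4, v5 -> 4
v1 (8-14) vs v2..v6: overlaps v2, v3, v4, v5 -> 4
v2 (7-9) vs v3..v6: overlaps v3, v4 -> 2
v3 (5-10) vs v4..v6: overlaps v4, v6 -> 2
v4 (5-10) vs v5..v6: overlaps v6 -> 1
v5 (10-18) vs v6: overlaps none -> 0
Total overlapping pairs = 4 + 4 + 2 + 2 + 1 + 0 = 13

13


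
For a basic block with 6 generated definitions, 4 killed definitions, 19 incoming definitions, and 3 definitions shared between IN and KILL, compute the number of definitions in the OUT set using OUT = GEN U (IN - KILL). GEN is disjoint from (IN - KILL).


IN - KILL: 19 - 3 = 16 surviving definitions
OUT = GEN + surviving = 6 + 16 = 22

22


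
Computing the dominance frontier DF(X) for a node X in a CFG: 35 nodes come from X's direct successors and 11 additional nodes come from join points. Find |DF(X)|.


DF(X) = direct successor contributions + join point contributions
= 35 + 11 = 46

46


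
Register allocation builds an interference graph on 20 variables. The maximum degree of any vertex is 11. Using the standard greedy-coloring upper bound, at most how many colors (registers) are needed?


Greedy coloring never needs more than (max_degree + 1) colors: when coloring a vertex, at most max_degree neighbors are already colored.
Upper bound = 11 + 1 = 12

12


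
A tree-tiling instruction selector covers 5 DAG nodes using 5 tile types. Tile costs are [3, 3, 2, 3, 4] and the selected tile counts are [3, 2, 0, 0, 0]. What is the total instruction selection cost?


Total cost = sum(count_i * cost_i)
= 3*3 + 2*3 + 0*2 + 0*3 + 0*4
= 15

15


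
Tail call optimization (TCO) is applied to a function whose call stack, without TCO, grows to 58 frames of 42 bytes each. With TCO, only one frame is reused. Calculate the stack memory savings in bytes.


Without TCO: 58 * 42 = 2436 bytes
With TCO: reuse 1 frame = 42 bytes
Savings = 2436 - 42 = 2394

2394


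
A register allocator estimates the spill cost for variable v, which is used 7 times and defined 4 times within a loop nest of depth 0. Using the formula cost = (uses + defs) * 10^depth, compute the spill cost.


uses + defs = 7 + 4 = 11
10^0 = 1
Spill cost = 11 * 1 = 11

11


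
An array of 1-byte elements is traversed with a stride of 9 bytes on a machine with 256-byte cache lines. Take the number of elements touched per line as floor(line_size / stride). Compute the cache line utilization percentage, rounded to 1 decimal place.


Elements per cache line = floor(256 / 9) = 28
Bytes used = 28 * 1 = 28
Utilization = 28 / 256 * 100 = 10.9%

10.9


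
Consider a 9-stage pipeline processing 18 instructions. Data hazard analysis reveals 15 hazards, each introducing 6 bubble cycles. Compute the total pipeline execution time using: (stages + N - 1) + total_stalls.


Base cycles = 9 + 18 - 1 = 26
Total stalls = 15 * 6 = 90
Total = 26 + 90 = 116

116
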